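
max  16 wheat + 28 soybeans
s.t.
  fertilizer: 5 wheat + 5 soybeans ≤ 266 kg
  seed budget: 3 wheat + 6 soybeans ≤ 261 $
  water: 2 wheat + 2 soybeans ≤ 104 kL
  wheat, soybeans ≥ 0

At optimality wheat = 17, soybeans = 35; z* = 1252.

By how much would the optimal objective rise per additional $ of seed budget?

At the optimum: fertilizer uses 260 of 266 (slack = 6); seed budget uses 261 of 261 (binding); water uses 104 of 104 (binding).
Since fertilizer is not tight, its dual is 0.
Dual feasibility on the basic columns requires 3·y_seed budget + 2·y_water = 16, 6·y_seed budget + 2·y_water = 28.
Solving: y_seed budget = 4, y_water = 2.
Shadow price of seed budget = 4.

4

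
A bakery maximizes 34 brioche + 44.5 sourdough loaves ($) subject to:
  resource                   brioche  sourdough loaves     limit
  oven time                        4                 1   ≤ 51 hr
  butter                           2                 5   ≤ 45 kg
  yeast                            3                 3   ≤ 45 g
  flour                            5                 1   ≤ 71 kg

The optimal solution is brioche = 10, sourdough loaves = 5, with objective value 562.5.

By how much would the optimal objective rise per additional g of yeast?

9

At the optimum: oven time uses 45 of 51 (slack = 6); butter uses 45 of 45 (binding); yeast uses 45 of 45 (binding); flour uses 55 of 71 (slack = 16).
Since oven time, flour are not tight, their duals are 0.
From A_Bᵀ y = c: 2·y_butter + 3·y_yeast = 34; 5·y_butter + 3·y_yeast = 44.5.
Solving: y_butter = 3.5, y_yeast = 9.
Shadow price of yeast = 9.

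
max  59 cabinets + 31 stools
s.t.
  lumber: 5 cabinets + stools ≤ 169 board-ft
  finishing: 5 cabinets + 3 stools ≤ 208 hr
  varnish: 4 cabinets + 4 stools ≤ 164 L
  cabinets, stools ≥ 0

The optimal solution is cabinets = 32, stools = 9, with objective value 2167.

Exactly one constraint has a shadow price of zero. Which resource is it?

finishing

lumber: 169/169 (binding)
finishing: 187/208 (slack 21)
varnish: 164/164 (binding)
By complementary slackness, a constraint with positive slack has shadow price 0 → finishing.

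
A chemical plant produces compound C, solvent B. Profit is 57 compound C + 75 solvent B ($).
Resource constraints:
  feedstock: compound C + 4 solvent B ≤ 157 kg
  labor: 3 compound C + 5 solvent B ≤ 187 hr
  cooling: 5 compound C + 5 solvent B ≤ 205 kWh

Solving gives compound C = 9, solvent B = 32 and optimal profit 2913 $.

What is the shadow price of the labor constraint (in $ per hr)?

9

At the optimum: feedstock uses 137 of 157 (slack = 20); labor uses 187 of 187 (binding); cooling uses 205 of 205 (binding).
By complementary slackness, y = 0 for the non-binding constraint.
The binding rows give the dual system: 3·y_labor + 5·y_cooling = 57 and 5·y_labor + 5·y_cooling = 75.
This yields shadow prices y_labor = 9, y_cooling = 6.
Shadow price of labor = 9.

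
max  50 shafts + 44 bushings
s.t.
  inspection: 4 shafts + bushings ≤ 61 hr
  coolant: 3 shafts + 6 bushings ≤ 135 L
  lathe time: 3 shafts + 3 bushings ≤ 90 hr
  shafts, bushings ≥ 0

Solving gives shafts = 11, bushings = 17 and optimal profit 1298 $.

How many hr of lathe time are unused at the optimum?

lathe time used = 3·11 + 3·17 = 84; slack = 90 − 84 = 6.

6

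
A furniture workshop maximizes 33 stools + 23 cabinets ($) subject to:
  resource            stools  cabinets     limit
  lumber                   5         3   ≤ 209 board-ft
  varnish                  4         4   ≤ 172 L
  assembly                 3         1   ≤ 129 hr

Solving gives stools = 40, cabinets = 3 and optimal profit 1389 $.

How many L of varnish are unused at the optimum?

varnish used = 4·40 + 4·3 = 172; slack = 172 − 172 = 0.

0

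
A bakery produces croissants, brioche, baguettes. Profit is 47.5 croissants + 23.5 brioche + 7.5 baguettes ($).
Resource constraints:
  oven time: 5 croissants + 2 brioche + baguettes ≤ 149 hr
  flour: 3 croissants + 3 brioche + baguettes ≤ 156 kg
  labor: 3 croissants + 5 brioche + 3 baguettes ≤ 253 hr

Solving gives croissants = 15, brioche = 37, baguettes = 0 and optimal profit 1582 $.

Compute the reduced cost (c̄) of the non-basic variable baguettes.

Check each constraint at x*: oven time 149/149 (tight); flour 156/156 (tight); labor 230/253 (slack 23).
By complementary slackness, y = 0 for the non-binding constraint.
Dual feasibility on the basic columns requires 5·y_oven time + 3·y_flour = 47.5, 2·y_oven time + 3·y_flour = 23.5.
Solving: y_oven time = 8, y_flour = 2.5.
Reduced cost of baguettes: c₃ − yᵀa₃ = 7.5 − (8·1 + 2.5·1) = 7.5 − 10.5 = -3.

-3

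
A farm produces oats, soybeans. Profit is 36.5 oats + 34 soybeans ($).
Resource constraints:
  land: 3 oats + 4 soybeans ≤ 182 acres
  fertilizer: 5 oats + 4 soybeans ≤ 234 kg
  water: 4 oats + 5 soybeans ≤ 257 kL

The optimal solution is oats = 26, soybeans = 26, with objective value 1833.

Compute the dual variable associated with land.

3

Binding: land and fertilizer. Non-binding: water (23 unused).
Slack constraints have shadow price 0 (complementary slackness).
From A_Bᵀ y = c: 3·y_land + 5·y_fertilizer = 36.5; 4·y_land + 4·y_fertilizer = 34.
This yields shadow prices y_land = 3, y_fertilizer = 5.5.
Shadow price of land = 3.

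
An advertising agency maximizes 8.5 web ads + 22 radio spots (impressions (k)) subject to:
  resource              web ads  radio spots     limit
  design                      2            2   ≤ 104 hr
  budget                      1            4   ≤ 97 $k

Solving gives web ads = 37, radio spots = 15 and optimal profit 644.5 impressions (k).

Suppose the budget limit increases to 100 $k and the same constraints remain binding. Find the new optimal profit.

658

Check each constraint at x*: design 104/104 (tight); budget 97/97 (tight).
The binding rows give the dual system: 2·y_design + 1·y_budget = 8.5 and 2·y_design + 4·y_budget = 22.
This yields shadow prices y_design = 2, y_budget = 4.5.
Δz = y_budget·Δb = 4.5 × (3) = 13.5, so new z* = 644.5 + 13.5 = 658.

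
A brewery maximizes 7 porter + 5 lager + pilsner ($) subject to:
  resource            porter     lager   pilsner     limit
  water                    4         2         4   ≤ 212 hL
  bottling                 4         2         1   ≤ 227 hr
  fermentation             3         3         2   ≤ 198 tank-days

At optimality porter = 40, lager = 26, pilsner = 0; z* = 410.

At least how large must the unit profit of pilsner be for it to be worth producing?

Binding: water and fermentation. Non-binding: bottling (15 unused).
By complementary slackness, y = 0 for the non-binding constraint.
From A_Bᵀ y = c: 4·y_water + 3·y_fermentation = 7; 2·y_water + 3·y_fermentation = 5.
→ y_water = 1 and y_fermentation = 1.
pilsner enters the basis when its profit ≥ yᵀa₃ = 1·4 + 1·2 = 6.

6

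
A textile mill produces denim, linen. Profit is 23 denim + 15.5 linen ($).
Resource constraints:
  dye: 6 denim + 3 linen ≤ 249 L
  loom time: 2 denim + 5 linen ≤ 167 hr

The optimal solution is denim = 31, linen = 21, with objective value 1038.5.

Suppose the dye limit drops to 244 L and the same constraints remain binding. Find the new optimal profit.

Check each constraint at x*: dye 249/249 (tight); loom time 167/167 (tight).
From A_Bᵀ y = c: 6·y_dye + 2·y_loom time = 23; 3·y_dye + 5·y_loom time = 15.5.
Solving: y_dye = 3.5, y_loom time = 1.
Δz = y_dye·Δb = 3.5 × (-5) = -17.5, so new z* = 1038.5 − 17.5 = 1021.

1021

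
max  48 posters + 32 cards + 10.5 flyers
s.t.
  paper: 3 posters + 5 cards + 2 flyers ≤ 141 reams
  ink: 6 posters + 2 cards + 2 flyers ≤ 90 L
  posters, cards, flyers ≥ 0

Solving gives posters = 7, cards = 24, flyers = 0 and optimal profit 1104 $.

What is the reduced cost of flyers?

-9.5

Both paper and ink are binding at x*.
From A_Bᵀ y = c: 3·y_paper + 6·y_ink = 48; 5·y_paper + 2·y_ink = 32.
Solving: y_paper = 4, y_ink = 6.
Reduced cost of flyers: c₃ − yᵀa₃ = 10.5 − (4·2 + 6·2) = 10.5 − 20 = -9.5.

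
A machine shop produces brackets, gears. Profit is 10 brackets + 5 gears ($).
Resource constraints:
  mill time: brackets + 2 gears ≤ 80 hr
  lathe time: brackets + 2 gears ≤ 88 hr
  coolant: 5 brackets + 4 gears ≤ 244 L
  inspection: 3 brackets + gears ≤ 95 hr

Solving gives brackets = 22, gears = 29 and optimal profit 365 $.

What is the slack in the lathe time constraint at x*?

lathe time used = 1·22 + 2·29 = 80; slack = 88 − 80 = 8.

8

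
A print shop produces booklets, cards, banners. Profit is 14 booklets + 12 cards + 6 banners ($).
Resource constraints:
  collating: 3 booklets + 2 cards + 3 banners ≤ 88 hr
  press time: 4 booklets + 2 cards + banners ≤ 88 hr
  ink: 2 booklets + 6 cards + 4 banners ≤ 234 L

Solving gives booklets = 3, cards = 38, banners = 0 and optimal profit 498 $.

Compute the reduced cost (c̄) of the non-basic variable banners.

-1

Binding: press time and ink. Non-binding: collating (3 unused).
Since collating is not tight, its dual is 0.
The binding rows give the dual system: 4·y_press time + 2·y_ink = 14 and 2·y_press time + 6·y_ink = 12.
Solving: y_press time = 3, y_ink = 1.
Reduced cost of banners: c₃ − yᵀa₃ = 6 − (3·1 + 1·4) = 6 − 7 = -1.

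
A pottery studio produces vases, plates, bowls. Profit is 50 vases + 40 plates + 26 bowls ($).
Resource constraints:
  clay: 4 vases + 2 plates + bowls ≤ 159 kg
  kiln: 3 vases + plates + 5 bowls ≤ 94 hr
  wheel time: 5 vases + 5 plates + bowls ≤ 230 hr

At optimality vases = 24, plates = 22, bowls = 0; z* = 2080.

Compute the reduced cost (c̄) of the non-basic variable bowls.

-6

Check each constraint at x*: clay 140/159 (slack 19); kiln 94/94 (tight); wheel time 230/230 (tight).
Slack constraints have shadow price 0 (complementary slackness).
From A_Bᵀ y = c: 3·y_kiln + 5·y_wheel time = 50; 1·y_kiln + 5·y_wheel time = 40.
This yields shadow prices y_kiln = 5, y_wheel time = 7.
Reduced cost of bowls: c₃ − yᵀa₃ = 26 − (5·5 + 7·1) = 26 − 32 = -6.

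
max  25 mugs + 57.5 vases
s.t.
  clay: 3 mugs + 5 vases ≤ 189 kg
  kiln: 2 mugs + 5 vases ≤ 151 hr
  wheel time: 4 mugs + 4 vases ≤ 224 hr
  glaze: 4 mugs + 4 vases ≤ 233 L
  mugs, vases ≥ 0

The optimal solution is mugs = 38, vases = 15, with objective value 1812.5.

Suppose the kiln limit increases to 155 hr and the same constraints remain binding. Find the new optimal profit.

1850.5

At the optimum: clay uses 189 of 189 (binding); kiln uses 151 of 151 (binding); wheel time uses 212 of 224 (slack = 12); glaze uses 212 of 233 (slack = 21).
Slack constraints have shadow price 0 (complementary slackness).
Dual feasibility on the basic columns requires 3·y_clay + 2·y_kiln = 25, 5·y_clay + 5·y_kiln = 57.5.
→ y_clay = 2 and y_kiln = 9.5.
Δz = y_kiln·Δb = 9.5 × (4) = 38, so new z* = 1812.5 + 38 = 1850.5.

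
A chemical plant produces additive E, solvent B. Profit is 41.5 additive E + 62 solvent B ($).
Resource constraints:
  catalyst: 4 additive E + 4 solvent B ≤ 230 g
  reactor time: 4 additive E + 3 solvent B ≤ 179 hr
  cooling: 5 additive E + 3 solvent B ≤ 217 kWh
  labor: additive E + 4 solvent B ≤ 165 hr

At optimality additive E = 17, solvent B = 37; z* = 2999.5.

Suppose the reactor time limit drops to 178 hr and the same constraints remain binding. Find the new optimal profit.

2991.5

Check each constraint at x*: catalyst 216/230 (slack 14); reactor time 179/179 (tight); cooling 196/217 (slack 21); labor 165/165 (tight).
By complementary slackness, y = 0 for the non-binding constraints.
The binding rows give the dual system: 4·y_reactor time + 1·y_labor = 41.5 and 3·y_reactor time + 4·y_labor = 62.
This yields shadow prices y_reactor time = 8, y_labor = 9.5.
Δz = y_reactor time·Δb = 8 × (-1) = -8, so new z* = 2999.5 − 8 = 2991.5.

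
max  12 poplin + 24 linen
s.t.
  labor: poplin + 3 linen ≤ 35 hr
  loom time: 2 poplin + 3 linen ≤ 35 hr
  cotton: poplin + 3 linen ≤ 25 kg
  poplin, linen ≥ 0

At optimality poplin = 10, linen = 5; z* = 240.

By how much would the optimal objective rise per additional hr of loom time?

At the optimum: labor uses 25 of 35 (slack = 10); loom time uses 35 of 35 (binding); cotton uses 25 of 25 (binding).
By complementary slackness, y = 0 for the non-binding constraint.
Dual feasibility on the basic columns requires 2·y_loom time + 1·y_cotton = 12, 3·y_loom time + 3·y_cotton = 24.
This yields shadow prices y_loom time = 4, y_cotton = 4.
Shadow price of loom time = 4.

4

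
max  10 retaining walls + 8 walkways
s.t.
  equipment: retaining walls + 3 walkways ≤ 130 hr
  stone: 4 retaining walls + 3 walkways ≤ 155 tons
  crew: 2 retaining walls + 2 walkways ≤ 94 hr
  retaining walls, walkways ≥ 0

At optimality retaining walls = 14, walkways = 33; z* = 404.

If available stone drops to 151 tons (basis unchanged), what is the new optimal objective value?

Binding: stone and crew. Non-binding: equipment (17 unused).
By complementary slackness, y = 0 for the non-binding constraint.
Dual feasibility on the basic columns requires 4·y_stone + 2·y_crew = 10, 3·y_stone + 2·y_crew = 8.
→ y_stone = 2 and y_crew = 1.
Δz = y_stone·Δb = 2 × (-4) = -8, so new z* = 404 − 8 = 396.

396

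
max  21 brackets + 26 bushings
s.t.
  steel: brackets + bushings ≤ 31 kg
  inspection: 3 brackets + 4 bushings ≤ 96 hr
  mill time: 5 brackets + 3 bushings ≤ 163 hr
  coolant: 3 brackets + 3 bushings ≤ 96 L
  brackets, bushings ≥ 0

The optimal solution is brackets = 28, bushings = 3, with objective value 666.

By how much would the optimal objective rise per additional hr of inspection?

Binding: steel and inspection. Non-binding: mill time (14 unused), coolant (3 unused).
By complementary slackness, y = 0 for the non-binding constraints.
From A_Bᵀ y = c: 1·y_steel + 3·y_inspection = 21; 1·y_steel + 4·y_inspection = 26.
This yields shadow prices y_steel = 6, y_inspection = 5.
Shadow price of inspection = 5.

5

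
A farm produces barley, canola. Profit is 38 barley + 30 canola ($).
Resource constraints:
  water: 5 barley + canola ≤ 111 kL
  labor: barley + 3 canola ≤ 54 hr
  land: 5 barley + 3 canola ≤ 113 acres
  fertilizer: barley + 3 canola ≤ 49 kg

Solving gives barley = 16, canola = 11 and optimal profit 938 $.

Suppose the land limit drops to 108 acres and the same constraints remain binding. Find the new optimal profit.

Binding: land and fertilizer. Non-binding: water (20 unused), labor (5 unused).
Since water, labor are not tight, their duals are 0.
From A_Bᵀ y = c: 5·y_land + 1·y_fertilizer = 38; 3·y_land + 3·y_fertilizer = 30.
This yields shadow prices y_land = 7, y_fertilizer = 3.
Δz = y_land·Δb = 7 × (-5) = -35, so new z* = 938 − 35 = 903.

903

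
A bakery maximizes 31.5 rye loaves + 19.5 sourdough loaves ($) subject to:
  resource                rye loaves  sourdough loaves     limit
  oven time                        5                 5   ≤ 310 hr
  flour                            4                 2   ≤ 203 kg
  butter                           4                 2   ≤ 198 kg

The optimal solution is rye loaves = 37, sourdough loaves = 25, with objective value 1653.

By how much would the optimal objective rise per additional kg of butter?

Check each constraint at x*: oven time 310/310 (tight); flour 198/203 (slack 5); butter 198/198 (tight).
Since flour is not tight, its dual is 0.
From A_Bᵀ y = c: 5·y_oven time + 4·y_butter = 31.5; 5·y_oven time + 2·y_butter = 19.5.
→ y_oven time = 1.5 and y_butter = 6.
Shadow price of butter = 6.

6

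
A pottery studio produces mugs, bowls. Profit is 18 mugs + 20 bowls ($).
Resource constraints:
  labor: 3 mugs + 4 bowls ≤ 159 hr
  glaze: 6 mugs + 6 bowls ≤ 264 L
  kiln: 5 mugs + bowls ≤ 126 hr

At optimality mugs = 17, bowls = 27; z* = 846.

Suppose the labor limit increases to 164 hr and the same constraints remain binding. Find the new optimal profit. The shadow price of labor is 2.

Δb = 5, so new z* = 846 + (2)·(5) = 846 + 10 = 856.

856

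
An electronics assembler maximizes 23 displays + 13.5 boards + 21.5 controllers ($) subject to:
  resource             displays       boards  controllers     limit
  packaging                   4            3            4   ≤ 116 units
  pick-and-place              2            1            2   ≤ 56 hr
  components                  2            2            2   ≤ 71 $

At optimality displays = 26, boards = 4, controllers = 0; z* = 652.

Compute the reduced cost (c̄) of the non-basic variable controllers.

At the optimum: packaging uses 116 of 116 (binding); pick-and-place uses 56 of 56 (binding); components uses 60 of 71 (slack = 11).
By complementary slackness, y = 0 for the non-binding constraint.
From A_Bᵀ y = c: 4·y_packaging + 2·y_pick-and-place = 23; 3·y_packaging + 1·y_pick-and-place = 13.5.
→ y_packaging = 2 and y_pick-and-place = 7.5.
Reduced cost of controllers: c₃ − yᵀa₃ = 21.5 − (2·4 + 7.5·2) = 21.5 − 23 = -1.5.

-1.5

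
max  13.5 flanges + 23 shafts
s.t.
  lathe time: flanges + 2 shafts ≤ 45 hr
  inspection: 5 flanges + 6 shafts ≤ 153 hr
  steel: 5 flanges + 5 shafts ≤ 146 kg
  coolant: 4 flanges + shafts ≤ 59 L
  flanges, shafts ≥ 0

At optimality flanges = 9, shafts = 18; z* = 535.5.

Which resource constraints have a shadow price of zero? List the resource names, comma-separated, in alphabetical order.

lathe time: 45/45 (binding)
inspection: 153/153 (binding)
steel: 135/146 (slack 11)
coolant: 54/59 (slack 5)
By complementary slackness, a constraint with positive slack has shadow price 0 → coolant, steel.

coolant, steel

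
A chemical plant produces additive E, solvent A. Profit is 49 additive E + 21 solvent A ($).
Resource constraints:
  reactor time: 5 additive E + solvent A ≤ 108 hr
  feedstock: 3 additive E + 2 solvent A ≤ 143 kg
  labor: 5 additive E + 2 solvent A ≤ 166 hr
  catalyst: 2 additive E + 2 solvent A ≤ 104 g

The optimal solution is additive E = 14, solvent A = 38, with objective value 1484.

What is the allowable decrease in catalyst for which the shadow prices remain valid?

Binding constraints: reactor time, catalyst. The basis is B = [[5,1],[2,2]] with det 8.
Per unit decrease in catalyst, x* moves by d = (0.125, -0.625).
The basis stays optimal until solvent A reaches 0; allowable decrease = 60.8 g.

60.8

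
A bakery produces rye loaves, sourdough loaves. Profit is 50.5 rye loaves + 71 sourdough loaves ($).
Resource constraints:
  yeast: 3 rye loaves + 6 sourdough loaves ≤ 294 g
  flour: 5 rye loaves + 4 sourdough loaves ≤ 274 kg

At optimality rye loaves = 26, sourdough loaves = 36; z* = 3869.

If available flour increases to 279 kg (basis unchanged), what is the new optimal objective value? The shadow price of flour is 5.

3894

Δb = 5, so new z* = 3869 + (5)·(5) = 3869 + 25 = 3894.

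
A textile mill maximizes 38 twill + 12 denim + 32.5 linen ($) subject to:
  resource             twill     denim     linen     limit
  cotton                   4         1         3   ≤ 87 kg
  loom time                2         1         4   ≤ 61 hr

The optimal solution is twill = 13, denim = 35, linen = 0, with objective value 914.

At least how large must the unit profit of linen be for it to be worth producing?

41

At the optimum: cotton uses 87 of 87 (binding); loom time uses 61 of 61 (binding).
Dual feasibility on the basic columns requires 4·y_cotton + 2·y_loom time = 38, 1·y_cotton + 1·y_loom time = 12.
Solving: y_cotton = 7, y_loom time = 5.
linen enters the basis when its profit ≥ yᵀa₃ = 7·3 + 5·4 = 41.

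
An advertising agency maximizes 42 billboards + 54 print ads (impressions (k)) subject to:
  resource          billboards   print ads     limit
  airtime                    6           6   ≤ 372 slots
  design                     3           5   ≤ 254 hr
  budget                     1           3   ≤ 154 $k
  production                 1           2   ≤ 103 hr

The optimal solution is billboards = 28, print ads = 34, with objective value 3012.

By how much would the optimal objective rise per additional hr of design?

6

Check each constraint at x*: airtime 372/372 (tight); design 254/254 (tight); budget 130/154 (slack 24); production 96/103 (slack 7).
Slack constraints have shadow price 0 (complementary slackness).
From A_Bᵀ y = c: 6·y_airtime + 3·y_design = 42; 6·y_airtime + 5·y_design = 54.
→ y_airtime = 4 and y_design = 6.
Shadow price of design = 6.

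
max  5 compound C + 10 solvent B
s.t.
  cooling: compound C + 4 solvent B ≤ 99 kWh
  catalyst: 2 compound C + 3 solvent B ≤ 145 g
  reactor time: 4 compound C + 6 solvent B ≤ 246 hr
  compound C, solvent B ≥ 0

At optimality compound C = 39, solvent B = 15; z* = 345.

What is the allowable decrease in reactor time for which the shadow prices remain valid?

97.5

Binding constraints: cooling, reactor time. The basis is B = [[1,4],[4,6]] with det -10.
Per unit decrease in reactor time, x* moves by d = (-0.4, 0.1).
The basis stays optimal until compound C reaches 0; allowable decrease = 97.5 hr.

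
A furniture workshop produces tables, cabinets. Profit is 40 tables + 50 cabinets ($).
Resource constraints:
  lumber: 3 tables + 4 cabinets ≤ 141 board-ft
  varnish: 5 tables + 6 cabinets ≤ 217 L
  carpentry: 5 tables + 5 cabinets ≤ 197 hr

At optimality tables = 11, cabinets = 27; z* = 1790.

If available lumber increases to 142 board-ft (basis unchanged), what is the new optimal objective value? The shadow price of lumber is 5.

1795

Δb = 1, so new z* = 1790 + (5)·(1) = 1790 + 5 = 1795.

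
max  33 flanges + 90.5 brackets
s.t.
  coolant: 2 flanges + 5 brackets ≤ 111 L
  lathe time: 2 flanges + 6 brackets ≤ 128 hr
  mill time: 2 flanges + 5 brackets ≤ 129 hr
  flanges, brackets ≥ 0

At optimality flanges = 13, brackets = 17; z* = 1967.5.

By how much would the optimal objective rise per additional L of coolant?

Binding: coolant and lathe time. Non-binding: mill time (18 unused).
By complementary slackness, y = 0 for the non-binding constraint.
From A_Bᵀ y = c: 2·y_coolant + 2·y_lathe time = 33; 5·y_coolant + 6·y_lathe time = 90.5.
→ y_coolant = 8.5 and y_lathe time = 8.
Shadow price of coolant = 8.5.

8.5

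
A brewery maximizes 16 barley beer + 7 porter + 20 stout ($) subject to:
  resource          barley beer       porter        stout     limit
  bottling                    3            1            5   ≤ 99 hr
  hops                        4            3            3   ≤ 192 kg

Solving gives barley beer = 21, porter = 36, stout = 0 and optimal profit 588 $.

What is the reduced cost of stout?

Both bottling and hops are binding at x*.
From A_Bᵀ y = c: 3·y_bottling + 4·y_hops = 16; 1·y_bottling + 3·y_hops = 7.
Solving: y_bottling = 4, y_hops = 1.
Reduced cost of stout: c₃ − yᵀa₃ = 20 − (4·5 + 1·3) = 20 − 23 = -3.

-3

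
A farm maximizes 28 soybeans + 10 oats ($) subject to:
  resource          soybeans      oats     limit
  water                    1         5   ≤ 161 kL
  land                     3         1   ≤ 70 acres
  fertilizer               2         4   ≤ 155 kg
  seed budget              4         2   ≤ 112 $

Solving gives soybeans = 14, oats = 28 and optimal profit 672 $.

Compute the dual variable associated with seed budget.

At the optimum: water uses 154 of 161 (slack = 7); land uses 70 of 70 (binding); fertilizer uses 140 of 155 (slack = 15); seed budget uses 112 of 112 (binding).
Slack constraints have shadow price 0 (complementary slackness).
From A_Bᵀ y = c: 3·y_land + 4·y_seed budget = 28; 1·y_land + 2·y_seed budget = 10.
This yields shadow prices y_land = 8, y_seed budget = 1.
Shadow price of seed budget = 1.

1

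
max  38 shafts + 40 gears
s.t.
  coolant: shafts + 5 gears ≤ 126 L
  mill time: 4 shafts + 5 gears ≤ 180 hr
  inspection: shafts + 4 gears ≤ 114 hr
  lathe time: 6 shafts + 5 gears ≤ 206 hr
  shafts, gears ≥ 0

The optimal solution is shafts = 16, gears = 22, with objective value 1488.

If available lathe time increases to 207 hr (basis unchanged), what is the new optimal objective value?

1494

Binding: coolant and lathe time. Non-binding: mill time (6 unused), inspection (10 unused).
Slack constraints have shadow price 0 (complementary slackness).
The binding rows give the dual system: 1·y_coolant + 6·y_lathe time = 38 and 5·y_coolant + 5·y_lathe time = 40.
Solving: y_coolant = 2, y_lathe time = 6.
Δz = y_lathe time·Δb = 6 × (1) = 6, so new z* = 1488 + 6 = 1494.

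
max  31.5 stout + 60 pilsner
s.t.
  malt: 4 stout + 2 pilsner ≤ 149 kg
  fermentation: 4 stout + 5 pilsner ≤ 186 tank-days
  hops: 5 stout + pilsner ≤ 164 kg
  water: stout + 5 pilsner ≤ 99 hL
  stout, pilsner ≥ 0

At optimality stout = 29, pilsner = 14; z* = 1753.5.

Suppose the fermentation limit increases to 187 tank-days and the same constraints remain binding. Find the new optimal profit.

1760

Check each constraint at x*: malt 144/149 (slack 5); fermentation 186/186 (tight); hops 159/164 (slack 5); water 99/99 (tight).
Slack constraints have shadow price 0 (complementary slackness).
From A_Bᵀ y = c: 4·y_fermentation + 1·y_water = 31.5; 5·y_fermentation + 5·y_water = 60.
Solving: y_fermentation = 6.5, y_water = 5.5.
Δz = y_fermentation·Δb = 6.5 × (1) = 6.5, so new z* = 1753.5 + 6.5 = 1760.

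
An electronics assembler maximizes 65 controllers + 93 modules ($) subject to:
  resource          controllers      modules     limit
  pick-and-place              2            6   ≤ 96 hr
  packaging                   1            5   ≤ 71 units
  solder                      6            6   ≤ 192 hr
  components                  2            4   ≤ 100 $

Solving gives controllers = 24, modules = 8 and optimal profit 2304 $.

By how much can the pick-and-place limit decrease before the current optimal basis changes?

Binding constraints: pick-and-place, solder. The basis is B = [[2,6],[6,6]] with det -24.
Per unit decrease in pick-and-place, x* moves by d = (0.25, -0.25).
The basis stays optimal until modules reaches 0; allowable decrease = 32 hr.

32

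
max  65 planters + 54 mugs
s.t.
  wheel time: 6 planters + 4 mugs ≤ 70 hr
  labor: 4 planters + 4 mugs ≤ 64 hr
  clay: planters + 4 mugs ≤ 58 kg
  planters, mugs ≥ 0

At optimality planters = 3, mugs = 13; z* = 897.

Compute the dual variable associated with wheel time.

5.5

At the optimum: wheel time uses 70 of 70 (binding); labor uses 64 of 64 (binding); clay uses 55 of 58 (slack = 3).
Since clay is not tight, its dual is 0.
From A_Bᵀ y = c: 6·y_wheel time + 4·y_labor = 65; 4·y_wheel time + 4·y_labor = 54.
Solving: y_wheel time = 5.5, y_labor = 8.
Shadow price of wheel time = 5.5.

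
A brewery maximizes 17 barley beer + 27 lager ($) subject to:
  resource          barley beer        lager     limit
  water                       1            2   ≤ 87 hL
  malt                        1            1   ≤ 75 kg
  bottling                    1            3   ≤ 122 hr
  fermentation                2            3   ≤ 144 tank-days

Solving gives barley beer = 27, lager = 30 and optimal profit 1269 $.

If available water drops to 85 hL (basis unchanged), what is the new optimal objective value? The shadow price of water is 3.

1263

Δb = -2, so new z* = 1269 + (3)·(-2) = 1269 − 6 = 1263.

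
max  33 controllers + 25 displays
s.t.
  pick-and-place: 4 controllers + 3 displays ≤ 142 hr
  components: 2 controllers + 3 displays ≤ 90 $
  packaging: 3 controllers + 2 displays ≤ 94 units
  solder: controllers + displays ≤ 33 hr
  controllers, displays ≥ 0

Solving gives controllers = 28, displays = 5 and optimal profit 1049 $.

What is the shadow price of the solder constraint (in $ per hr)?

9

Binding: packaging and solder. Non-binding: pick-and-place (15 unused), components (19 unused).
Since pick-and-place, components are not tight, their duals are 0.
The binding rows give the dual system: 3·y_packaging + 1·y_solder = 33 and 2·y_packaging + 1·y_solder = 25.
→ y_packaging = 8 and y_solder = 9.
Shadow price of solder = 9.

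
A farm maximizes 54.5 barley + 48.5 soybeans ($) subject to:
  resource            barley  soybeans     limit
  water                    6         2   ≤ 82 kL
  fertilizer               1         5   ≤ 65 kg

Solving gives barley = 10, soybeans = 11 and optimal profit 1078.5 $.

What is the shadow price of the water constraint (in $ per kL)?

8

Check each constraint at x*: water 82/82 (tight); fertilizer 65/65 (tight).
The binding rows give the dual system: 6·y_water + 1·y_fertilizer = 54.5 and 2·y_water + 5·y_fertilizer = 48.5.
→ y_water = 8 and y_fertilizer = 6.5.
Shadow price of water = 8.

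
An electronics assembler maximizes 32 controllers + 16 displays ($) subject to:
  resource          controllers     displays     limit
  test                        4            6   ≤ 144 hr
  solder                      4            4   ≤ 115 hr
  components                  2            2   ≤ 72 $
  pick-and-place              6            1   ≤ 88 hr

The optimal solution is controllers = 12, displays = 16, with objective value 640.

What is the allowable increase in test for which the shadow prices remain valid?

Binding constraints: test, pick-and-place. The basis is B = [[4,6],[6,1]] with det -32.
Per unit increase in test, x* moves by d = (-0.03125, 0.1875).
The basis stays optimal until solder becomes binding; allowable increase = 4.8 hr.

4.8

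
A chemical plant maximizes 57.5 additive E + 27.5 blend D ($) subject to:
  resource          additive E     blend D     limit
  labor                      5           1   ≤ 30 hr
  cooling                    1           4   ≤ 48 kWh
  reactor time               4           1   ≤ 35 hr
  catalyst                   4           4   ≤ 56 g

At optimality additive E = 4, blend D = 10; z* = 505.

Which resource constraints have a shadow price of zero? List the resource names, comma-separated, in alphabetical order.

cooling, reactor time

labor: 30/30 (binding)
cooling: 44/48 (slack 4)
reactor time: 26/35 (slack 9)
catalyst: 56/56 (binding)
By complementary slackness, a constraint with positive slack has shadow price 0 → cooling, reactor time.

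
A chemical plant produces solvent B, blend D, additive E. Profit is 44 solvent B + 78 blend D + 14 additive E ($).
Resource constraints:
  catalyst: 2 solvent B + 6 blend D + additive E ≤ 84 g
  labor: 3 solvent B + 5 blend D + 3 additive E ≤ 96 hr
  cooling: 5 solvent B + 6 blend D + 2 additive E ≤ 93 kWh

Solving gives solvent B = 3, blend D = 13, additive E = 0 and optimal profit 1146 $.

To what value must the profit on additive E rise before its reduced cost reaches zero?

19

At the optimum: catalyst uses 84 of 84 (binding); labor uses 74 of 96 (slack = 22); cooling uses 93 of 93 (binding).
By complementary slackness, y = 0 for the non-binding constraint.
From A_Bᵀ y = c: 2·y_catalyst + 5·y_cooling = 44; 6·y_catalyst + 6·y_cooling = 78.
Solving: y_catalyst = 7, y_cooling = 6.
additive E enters the basis when its profit ≥ yᵀa₃ = 7·1 + 6·2 = 19.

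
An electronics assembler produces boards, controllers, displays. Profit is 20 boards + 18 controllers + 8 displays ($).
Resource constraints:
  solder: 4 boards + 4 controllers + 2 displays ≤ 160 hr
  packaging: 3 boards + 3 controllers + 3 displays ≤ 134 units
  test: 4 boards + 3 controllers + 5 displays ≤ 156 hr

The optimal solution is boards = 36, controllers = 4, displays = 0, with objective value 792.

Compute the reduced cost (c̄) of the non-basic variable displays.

-8

Check each constraint at x*: solder 160/160 (tight); packaging 120/134 (slack 14); test 156/156 (tight).
Slack constraints have shadow price 0 (complementary slackness).
The binding rows give the dual system: 4·y_solder + 4·y_test = 20 and 4·y_solder + 3·y_test = 18.
→ y_solder = 3 and y_test = 2.
Reduced cost of displays: c₃ − yᵀa₃ = 8 − (3·2 + 2·5) = 8 − 16 = -8.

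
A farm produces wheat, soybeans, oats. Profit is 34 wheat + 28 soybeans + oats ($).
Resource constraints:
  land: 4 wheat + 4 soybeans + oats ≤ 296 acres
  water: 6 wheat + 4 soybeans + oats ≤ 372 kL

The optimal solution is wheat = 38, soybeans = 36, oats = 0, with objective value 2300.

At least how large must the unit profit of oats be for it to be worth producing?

7

Both land and water are binding at x*.
The binding rows give the dual system: 4·y_land + 6·y_water = 34 and 4·y_land + 4·y_water = 28.
Solving: y_land = 4, y_water = 3.
oats enters the basis when its profit ≥ yᵀa₃ = 4·1 + 3·1 = 7.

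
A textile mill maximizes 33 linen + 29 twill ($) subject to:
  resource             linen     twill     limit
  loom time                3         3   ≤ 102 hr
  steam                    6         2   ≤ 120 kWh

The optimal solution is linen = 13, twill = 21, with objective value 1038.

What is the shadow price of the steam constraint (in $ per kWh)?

1

At the optimum: loom time uses 102 of 102 (binding); steam uses 120 of 120 (binding).
Dual feasibility on the basic columns requires 3·y_loom time + 6·y_steam = 33, 3·y_loom time + 2·y_steam = 29.
This yields shadow prices y_loom time = 9, y_steam = 1.
Shadow price of steam = 1.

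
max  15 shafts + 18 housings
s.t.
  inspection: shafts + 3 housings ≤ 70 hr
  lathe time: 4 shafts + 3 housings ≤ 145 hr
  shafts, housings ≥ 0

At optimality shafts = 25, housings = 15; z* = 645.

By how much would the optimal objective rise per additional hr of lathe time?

3

Both inspection and lathe time are binding at x*.
Dual feasibility on the basic columns requires 1·y_inspection + 4·y_lathe time = 15, 3·y_inspection + 3·y_lathe time = 18.
→ y_inspection = 3 and y_lathe time = 3.
Shadow price of lathe time = 3.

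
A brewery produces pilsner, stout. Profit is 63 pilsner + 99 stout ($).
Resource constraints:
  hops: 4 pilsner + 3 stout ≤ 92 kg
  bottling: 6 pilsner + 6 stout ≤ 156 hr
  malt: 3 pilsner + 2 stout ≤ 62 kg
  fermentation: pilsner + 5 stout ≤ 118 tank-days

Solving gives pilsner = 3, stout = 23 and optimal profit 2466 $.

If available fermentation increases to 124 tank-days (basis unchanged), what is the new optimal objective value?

2520

Binding: bottling and fermentation. Non-binding: hops (11 unused), malt (7 unused).
Slack constraints have shadow price 0 (complementary slackness).
Dual feasibility on the basic columns requires 6·y_bottling + 1·y_fermentation = 63, 6·y_bottling + 5·y_fermentation = 99.
Solving: y_bottling = 9, y_fermentation = 9.
Δz = y_fermentation·Δb = 9 × (6) = 54, so new z* = 2466 + 54 = 2520.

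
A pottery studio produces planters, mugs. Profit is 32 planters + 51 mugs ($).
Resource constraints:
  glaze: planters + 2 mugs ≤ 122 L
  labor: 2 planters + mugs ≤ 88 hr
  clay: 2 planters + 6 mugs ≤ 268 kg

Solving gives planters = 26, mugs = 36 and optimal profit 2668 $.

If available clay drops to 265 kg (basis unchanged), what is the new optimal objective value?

2647

Binding: labor and clay. Non-binding: glaze (24 unused).
By complementary slackness, y = 0 for the non-binding constraint.
From A_Bᵀ y = c: 2·y_labor + 2·y_clay = 32; 1·y_labor + 6·y_clay = 51.
→ y_labor = 9 and y_clay = 7.
Δz = y_clay·Δb = 7 × (-3) = -21, so new z* = 2668 − 21 = 2647.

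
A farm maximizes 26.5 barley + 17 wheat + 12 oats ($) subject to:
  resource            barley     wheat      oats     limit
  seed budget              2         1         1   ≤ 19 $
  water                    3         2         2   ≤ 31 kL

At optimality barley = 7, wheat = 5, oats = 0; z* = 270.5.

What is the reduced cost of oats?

-5

At the optimum: seed budget uses 19 of 19 (binding); water uses 31 of 31 (binding).
From A_Bᵀ y = c: 2·y_seed budget + 3·y_water = 26.5; 1·y_seed budget + 2·y_water = 17.
→ y_seed budget = 2 and y_water = 7.5.
Reduced cost of oats: c₃ − yᵀa₃ = 12 − (2·1 + 7.5·2) = 12 − 17 = -5.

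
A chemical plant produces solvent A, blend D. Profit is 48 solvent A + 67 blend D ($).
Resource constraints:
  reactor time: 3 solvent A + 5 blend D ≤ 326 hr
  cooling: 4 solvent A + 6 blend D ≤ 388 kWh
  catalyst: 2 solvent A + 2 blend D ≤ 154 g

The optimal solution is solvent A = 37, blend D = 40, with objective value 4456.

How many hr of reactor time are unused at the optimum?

15

reactor time used = 3·37 + 5·40 = 311; slack = 326 − 311 = 15.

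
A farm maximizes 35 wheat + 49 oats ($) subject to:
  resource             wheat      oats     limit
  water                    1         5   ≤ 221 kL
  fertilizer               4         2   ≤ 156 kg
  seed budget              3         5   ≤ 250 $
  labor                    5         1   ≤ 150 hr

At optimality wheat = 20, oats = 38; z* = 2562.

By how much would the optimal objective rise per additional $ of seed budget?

Binding: fertilizer and seed budget. Non-binding: water (11 unused), labor (12 unused).
Slack constraints have shadow price 0 (complementary slackness).
Dual feasibility on the basic columns requires 4·y_fertilizer + 3·y_seed budget = 35, 2·y_fertilizer + 5·y_seed budget = 49.
This yields shadow prices y_fertilizer = 2, y_seed budget = 9.
Shadow price of seed budget = 9.

9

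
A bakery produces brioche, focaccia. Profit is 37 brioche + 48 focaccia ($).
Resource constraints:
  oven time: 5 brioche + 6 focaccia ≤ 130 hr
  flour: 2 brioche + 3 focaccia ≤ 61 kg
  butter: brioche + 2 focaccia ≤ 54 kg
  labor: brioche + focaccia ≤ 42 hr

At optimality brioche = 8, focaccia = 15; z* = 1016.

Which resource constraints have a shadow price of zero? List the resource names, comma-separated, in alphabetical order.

butter, labor

oven time: 130/130 (binding)
flour: 61/61 (binding)
butter: 38/54 (slack 16)
labor: 23/42 (slack 19)
By complementary slackness, a constraint with positive slack has shadow price 0 → butter, labor.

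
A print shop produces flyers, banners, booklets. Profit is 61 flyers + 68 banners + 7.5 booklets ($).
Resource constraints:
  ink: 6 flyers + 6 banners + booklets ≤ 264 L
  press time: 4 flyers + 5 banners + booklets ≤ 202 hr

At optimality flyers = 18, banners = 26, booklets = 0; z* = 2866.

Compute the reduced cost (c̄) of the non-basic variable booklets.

-5

Check each constraint at x*: ink 264/264 (tight); press time 202/202 (tight).
The binding rows give the dual system: 6·y_ink + 4·y_press time = 61 and 6·y_ink + 5·y_press time = 68.
→ y_ink = 5.5 and y_press time = 7.
Reduced cost of booklets: c₃ − yᵀa₃ = 7.5 − (5.5·1 + 7·1) = 7.5 − 12.5 = -5.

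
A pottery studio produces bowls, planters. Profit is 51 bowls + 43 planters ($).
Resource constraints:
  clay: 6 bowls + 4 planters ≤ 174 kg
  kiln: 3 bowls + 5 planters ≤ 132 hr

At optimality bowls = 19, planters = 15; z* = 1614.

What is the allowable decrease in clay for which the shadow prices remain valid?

Binding constraints: clay, kiln. The basis is B = [[6,4],[3,5]] with det 18.
Per unit decrease in clay, x* moves by d = (-0.2778, 0.1667).
The basis stays optimal until bowls reaches 0; allowable decrease = 68.4 kg.

68.4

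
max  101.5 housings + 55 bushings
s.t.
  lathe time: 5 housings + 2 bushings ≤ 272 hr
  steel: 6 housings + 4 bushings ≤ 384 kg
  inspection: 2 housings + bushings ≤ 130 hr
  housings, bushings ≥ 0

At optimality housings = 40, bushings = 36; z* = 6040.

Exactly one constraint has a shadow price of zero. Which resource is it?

lathe time: 272/272 (binding)
steel: 384/384 (binding)
inspection: 116/130 (slack 14)
By complementary slackness, a constraint with positive slack has shadow price 0 → inspection.

inspection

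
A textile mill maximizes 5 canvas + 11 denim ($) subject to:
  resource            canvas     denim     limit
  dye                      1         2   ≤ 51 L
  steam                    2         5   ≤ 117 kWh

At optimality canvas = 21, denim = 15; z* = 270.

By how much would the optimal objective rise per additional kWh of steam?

Both dye and steam are binding at x*.
From A_Bᵀ y = c: 1·y_dye + 2·y_steam = 5; 2·y_dye + 5·y_steam = 11.
Solving: y_dye = 3, y_steam = 1.
Shadow price of steam = 1.

1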